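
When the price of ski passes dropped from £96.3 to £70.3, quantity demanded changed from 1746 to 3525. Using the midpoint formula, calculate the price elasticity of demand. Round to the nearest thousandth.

%Δq = (3525 − 1746)/[(1746 + 3525)/2] = 1779/2635.5 ≈ 0.6750.
%ΔP = (70.3 − 96.3)/[(96.3 + 70.3)/2] = -26/83.3 ≈ -0.3121.
Arc elasticity E = %Δq/%ΔP ≈ 0.6750/-0.3121 ≈ -2.163.
|E| > 1: demand is elastic over this range.

-2.163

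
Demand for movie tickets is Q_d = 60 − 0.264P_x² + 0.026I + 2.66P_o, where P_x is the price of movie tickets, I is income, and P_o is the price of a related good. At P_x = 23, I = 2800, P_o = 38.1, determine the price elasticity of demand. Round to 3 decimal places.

-2.956

First evaluate Q_d: 60 − 0.264(23)² + 0.026(2800) + 2.66(38.1) = 60 − 139.656 + 72.8 + 101.346 = 94.49.
∂Q_d/∂P_x = −2·0.264·P_x = -12.144, so E_p = -12.144·(23/94.49) ≈ -2.956.
|E_p| > 1: demand is elastic.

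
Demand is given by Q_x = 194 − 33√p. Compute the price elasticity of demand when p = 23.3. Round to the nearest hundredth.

At p = 23.3, Q_x = 34.7088.
dQ_x/dp = −33/(2√p) = −33/(2·4.827).
Point elasticity E = (dQ_x/dp)·(p/Q_x) = -3.4183 × 23.3/34.7088 ≈ -2.29.
|E| > 1, so demand is elastic at this price.

-2.29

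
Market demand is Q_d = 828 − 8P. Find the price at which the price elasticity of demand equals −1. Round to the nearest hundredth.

51.75

For linear demand Q_d = a − bP, E = −bP/(a − bP). |E| = 1 ⇒ bP = a − bP ⇒ P = a/(2b).
P = 828/(2·8) = 51.75.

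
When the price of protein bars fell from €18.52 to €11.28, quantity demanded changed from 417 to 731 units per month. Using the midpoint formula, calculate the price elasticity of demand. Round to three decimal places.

%ΔQ = (731 − 417)/[(417 + 731)/2] = 314/574 ≈ 0.5470.
%ΔP = (11.28 − 18.52)/[(18.52 + 11.28)/2] = -7.24/14.9 ≈ -0.4859.
Arc elasticity E = %ΔQ/%ΔP ≈ 0.5470/-0.4859 ≈ -1.126.
|E| > 1: demand is elastic over this range.

-1.126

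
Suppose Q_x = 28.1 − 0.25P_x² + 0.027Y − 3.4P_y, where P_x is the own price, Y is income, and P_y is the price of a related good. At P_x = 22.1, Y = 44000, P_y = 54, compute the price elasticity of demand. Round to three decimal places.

-0.268

First evaluate Q_x: 28.1 − 0.25(22.1)² + 0.027(44000) − 3.4(54) = 28.1 − 122.1025 + 1188 − 183.6 = 910.3975.
∂Q_x/∂P_x = −2·0.25·P_x = -11.05, so E_p = -11.05·(22.1/910.3975) ≈ -0.268.
|E_p| < 1: demand is inelastic.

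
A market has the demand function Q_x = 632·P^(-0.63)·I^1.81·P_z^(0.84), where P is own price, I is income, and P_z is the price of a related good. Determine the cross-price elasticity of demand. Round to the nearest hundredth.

For a Cobb–Douglas (constant-elasticity) form Q_x = A·P_z^α·…, the elasticity with respect to P_z equals the exponent α at every point.
Here the exponent on P_z is 0.84, so the cross-price elasticity of demand is 0.84.

0.84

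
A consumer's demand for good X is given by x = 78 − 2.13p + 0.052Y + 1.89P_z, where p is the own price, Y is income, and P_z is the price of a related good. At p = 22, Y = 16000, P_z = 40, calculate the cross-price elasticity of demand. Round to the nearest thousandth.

x = 78 − 2.13(22) + 0.052(16000) + 1.89(40) = 78 − 46.86 + 832 + 75.6 = 938.74.
∂x/∂P_z = +1.89, so E_xy = 1.89·(40/938.74) ≈ 0.081.
E_xy > 0: the goods are substitutes.

0.081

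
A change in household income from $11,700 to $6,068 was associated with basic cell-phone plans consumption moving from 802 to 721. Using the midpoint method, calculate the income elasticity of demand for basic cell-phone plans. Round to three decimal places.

0.168

%ΔQ = (721 − 802)/[(802+721)/2] = -81/761.5 ≈ -0.1064.
%ΔM = (6,068 − 11,700)/[(11,700+6,068)/2] = -5632/8884 ≈ -0.6339.
E_I = %ΔQ/%ΔM ≈ 0.168.
E_I ∈ (0,1): normal good (necessity).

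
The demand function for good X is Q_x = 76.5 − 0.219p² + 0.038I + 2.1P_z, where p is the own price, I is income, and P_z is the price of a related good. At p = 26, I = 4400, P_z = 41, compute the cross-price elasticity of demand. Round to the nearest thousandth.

First evaluate Q_x: 76.5 − 0.219(26)² + 0.038(4400) + 2.1(41) = 76.5 − 148.044 + 167.2 + 86.1 = 181.756.
∂Q_x/∂P_z = +2.1, so E_xy = 2.1·(41/181.756) ≈ 0.474.
E_xy > 0: the goods are substitutes.

0.474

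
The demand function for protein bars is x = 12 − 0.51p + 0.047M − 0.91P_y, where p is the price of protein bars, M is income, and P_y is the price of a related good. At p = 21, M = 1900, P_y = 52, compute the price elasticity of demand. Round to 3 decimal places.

-0.248

At the given point, x = 12 − 0.51(21) + 0.047(1900) − 0.91(52) = 12 − 10.71 + 89.3 − 47.32 = 43.27.
∂x/∂p = −0.51, so E_p = (−0.51)·(21/43.27) ≈ -0.248.
|E_p| < 1: demand is inelastic.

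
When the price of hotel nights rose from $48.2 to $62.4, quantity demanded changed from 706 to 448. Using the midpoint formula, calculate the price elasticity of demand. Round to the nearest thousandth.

%ΔQ = (448 − 706)/[(706 + 448)/2] = -258/577 ≈ -0.4471.
%ΔP = (62.4 − 48.2)/[(48.2 + 62.4)/2] = 14.2/55.3 ≈ 0.2568.
Arc elasticity E = %ΔQ/%ΔP ≈ -0.4471/0.2568 ≈ -1.741.
|E| > 1: demand is elastic over this range.

-1.741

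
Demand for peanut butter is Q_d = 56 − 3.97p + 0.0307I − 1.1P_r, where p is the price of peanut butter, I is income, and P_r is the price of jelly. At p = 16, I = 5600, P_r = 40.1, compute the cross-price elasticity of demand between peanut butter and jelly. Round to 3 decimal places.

-0.367

Evaluating quantity at (p, I, P_r) gives Q_d = 56 − 3.97(16) + 0.0307(5600) − 1.1(40.1) = 56 − 63.52 + 171.92 − 44.11 = 120.29.
∂Q_d/∂P_r = −1.1, so E_xy = -1.1·(40.1/120.29) ≈ -0.367.
E_xy < 0: the goods are complements.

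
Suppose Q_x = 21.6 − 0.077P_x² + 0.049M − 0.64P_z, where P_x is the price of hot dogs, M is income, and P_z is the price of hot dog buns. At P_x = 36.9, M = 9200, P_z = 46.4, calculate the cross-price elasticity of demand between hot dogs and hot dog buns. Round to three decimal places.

-0.088

First evaluate Q_x: 21.6 − 0.077(36.9)² + 0.049(9200) − 0.64(46.4) = 21.6 − 104.844 + 450.8 − 29.696 = 337.86.
∂Q_x/∂P_z = −0.64, so E_xy = -0.64·(46.4/337.86) ≈ -0.088.
E_xy < 0: the goods are complements.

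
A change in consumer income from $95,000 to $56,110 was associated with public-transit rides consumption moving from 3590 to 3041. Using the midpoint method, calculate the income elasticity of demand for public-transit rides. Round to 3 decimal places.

%ΔQ = (3041 − 3590)/[(3590+3041)/2] = -549/3315.5 ≈ -0.1656.
%ΔM = (56,110 − 95,000)/[(95,000+56,110)/2] = -38890/75555 ≈ -0.5147.
E_I = %ΔQ/%ΔM ≈ 0.322.
E_I ∈ (0,1): normal good (necessity).

0.322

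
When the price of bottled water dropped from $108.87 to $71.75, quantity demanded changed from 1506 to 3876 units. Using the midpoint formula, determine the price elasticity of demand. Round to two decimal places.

%ΔQ = (3876 − 1506)/[(1506 + 3876)/2] = 2370/2691 ≈ 0.8807.
%Δp = (71.75 − 108.87)/[(108.87 + 71.75)/2] = -37.12/90.31 ≈ -0.4110.
Arc elasticity E = %ΔQ/%Δp ≈ 0.8807/-0.4110 ≈ -2.14.
|E| > 1: demand is elastic over this range.

-2.14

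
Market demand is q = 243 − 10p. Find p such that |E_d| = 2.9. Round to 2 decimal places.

Set −bp/(a − bp) = −2.9 ⇒ bp = 2.9(a − bp) ⇒ bp(1+2.9) = 2.9·a.
p = 2.9·243/(10·3.9) ≈ 18.07.

18.07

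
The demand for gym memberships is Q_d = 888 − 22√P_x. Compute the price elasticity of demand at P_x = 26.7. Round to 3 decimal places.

At P_x = 26.7, Q_d = 774.3215.
dQ_d/dP_x = −22/(2√P_x) = −22/(2·5.1672).
Point elasticity E = (dQ_d/dP_x)·(P_x/Q_d) = -2.1288 × 26.7/774.3215 ≈ -0.073.
|E| < 1, so demand is inelastic at this price.

-0.073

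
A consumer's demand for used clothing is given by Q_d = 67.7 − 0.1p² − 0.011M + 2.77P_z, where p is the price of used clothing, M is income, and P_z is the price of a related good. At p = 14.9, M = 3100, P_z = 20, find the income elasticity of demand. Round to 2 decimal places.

-0.51

Evaluating quantity at (p, M, P_z) gives Q_d = 67.7 − 0.1(14.9)² − 0.011(3100) + 2.77(20) = 67.7 − 22.201 − 34.1 + 55.4 = 66.799.
∂Q_d/∂M = −0.011, so E_I = -0.011·(3100/66.799) ≈ -0.51.
E_I < 0: inferior good.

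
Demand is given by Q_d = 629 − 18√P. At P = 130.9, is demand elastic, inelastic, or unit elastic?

inelastic

At P = 130.9, Q_d = 423.0592.
dQ_d/dP = −18/(2√P) = −18/(2·11.4412).
Point elasticity E = (dQ_d/dP)·(P/Q_d) = -0.7866 × 130.9/423.0592 ≈ -0.243.
|E| ≈ 0.243 < 1, so demand is inelastic.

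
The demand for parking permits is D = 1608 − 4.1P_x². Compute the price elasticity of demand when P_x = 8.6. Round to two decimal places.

At P_x = 8.6, D = 1304.764.
dD/dP_x = −2·4.1·P_x = −70.52.
Point elasticity E = (dD/dP_x)·(P_x/D) = -70.52 × 8.6/1304.764 ≈ -0.46.
|E| < 1, so demand is inelastic at this price.

-0.46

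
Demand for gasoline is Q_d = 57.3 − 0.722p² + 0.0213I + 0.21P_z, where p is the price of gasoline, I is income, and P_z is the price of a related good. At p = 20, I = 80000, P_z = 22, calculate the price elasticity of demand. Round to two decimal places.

Evaluating quantity at (p, I, P_z) gives Q_d = 57.3 − 0.722(20)² + 0.0213(80000) + 0.21(22) = 57.3 − 288.8 + 1704 + 4.62 = 1477.12.
∂Q_d/∂p = −2·0.722·p = -28.88, so E_p = -28.88·(20/1477.12) ≈ -0.39.
|E_p| < 1: demand is inelastic.

-0.39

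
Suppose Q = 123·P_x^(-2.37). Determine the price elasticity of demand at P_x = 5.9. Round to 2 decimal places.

-2.37

For a Cobb–Douglas (constant-elasticity) form Q = A·P_x^α·…, the elasticity with respect to P_x equals the exponent α at every point.
Here the exponent on P_x is -2.37, so the price elasticity of demand is -2.37.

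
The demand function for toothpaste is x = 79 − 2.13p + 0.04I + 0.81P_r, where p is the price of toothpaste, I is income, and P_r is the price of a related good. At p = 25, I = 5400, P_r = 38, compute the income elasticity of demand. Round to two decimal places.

0.79

First evaluate x: 79 − 2.13(25) + 0.04(5400) + 0.81(38) = 79 − 53.25 + 216 + 30.78 = 272.53.
∂x/∂I = +0.04, so E_I = 0.04·(5400/272.53) ≈ 0.79.
E_I ∈ (0,1): normal good (necessity).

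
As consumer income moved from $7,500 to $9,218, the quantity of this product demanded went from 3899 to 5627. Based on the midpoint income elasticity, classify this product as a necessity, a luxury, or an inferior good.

%ΔQ = (5627 − 3899)/[(3899+5627)/2] = 1728/4763 ≈ 0.3628.
%ΔI = (9,218 − 7,500)/[(7,500+9,218)/2] = 1718/8359 ≈ 0.2055.
E_I = %ΔQ/%ΔI ≈ 1.765.
E_I > 1: normal good (luxury).

luxury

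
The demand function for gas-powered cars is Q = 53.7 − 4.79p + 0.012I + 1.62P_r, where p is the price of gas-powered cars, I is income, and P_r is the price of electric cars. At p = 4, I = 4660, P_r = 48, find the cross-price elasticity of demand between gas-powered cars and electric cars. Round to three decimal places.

Substituting, Q = 53.7 − 4.79(4) + 0.012(4660) + 1.62(48) = 53.7 − 19.16 + 55.92 + 77.76 = 168.22.
∂Q/∂P_r = +1.62, so E_xy = 1.62·(48/168.22) ≈ 0.462.
E_xy > 0: the goods are substitutes.

0.462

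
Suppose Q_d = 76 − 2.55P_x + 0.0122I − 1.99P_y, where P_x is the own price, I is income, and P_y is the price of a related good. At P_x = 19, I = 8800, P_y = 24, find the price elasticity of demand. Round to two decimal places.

-0.56

At the given point, Q_d = 76 − 2.55(19) + 0.0122(8800) − 1.99(24) = 76 − 48.45 + 107.36 − 47.76 = 87.15.
∂Q_d/∂P_x = −2.55, so E_p = (−2.55)·(19/87.15) ≈ -0.56.
|E_p| < 1: demand is inelastic.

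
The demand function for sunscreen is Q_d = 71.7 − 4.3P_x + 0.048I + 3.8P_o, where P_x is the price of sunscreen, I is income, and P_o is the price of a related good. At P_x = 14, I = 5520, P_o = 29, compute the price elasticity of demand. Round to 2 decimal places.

Substituting, Q_d = 71.7 − 4.3(14) + 0.048(5520) + 3.8(29) = 71.7 − 60.2 + 264.96 + 110.2 = 386.66.
∂Q_d/∂P_x = −4.3, so E_p = (−4.3)·(14/386.66) ≈ -0.16.
|E_p| < 1: demand is inelastic.

-0.16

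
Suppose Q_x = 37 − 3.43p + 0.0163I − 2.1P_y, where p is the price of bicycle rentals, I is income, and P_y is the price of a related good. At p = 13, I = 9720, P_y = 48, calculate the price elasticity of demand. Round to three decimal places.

-0.891

Evaluating quantity at (p, I, P_y) gives Q_x = 37 − 3.43(13) + 0.0163(9720) − 2.1(48) = 37 − 44.59 + 158.436 − 100.8 = 50.046.
∂Q_x/∂p = −3.43, so E_p = (−3.43)·(13/50.046) ≈ -0.891.
|E_p| < 1: demand is inelastic.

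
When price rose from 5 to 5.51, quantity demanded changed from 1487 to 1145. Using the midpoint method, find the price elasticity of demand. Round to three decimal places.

-2.678

%Δq = (1145 − 1487)/[(1487 + 1145)/2] = -342/1316 ≈ -0.2599.
%ΔP = (5.51 − 5)/[(5 + 5.51)/2] = 0.51/5.255 ≈ 0.0971.
Arc elasticity E = %Δq/%ΔP ≈ -0.2599/0.0971 ≈ -2.678.
|E| > 1: demand is elastic over this range.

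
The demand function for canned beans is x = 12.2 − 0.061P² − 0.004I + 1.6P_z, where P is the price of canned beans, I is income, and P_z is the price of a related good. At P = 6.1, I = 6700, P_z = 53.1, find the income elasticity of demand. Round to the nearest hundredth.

-0.39

x = 12.2 − 0.061(6.1)² − 0.004(6700) + 1.6(53.1) = 12.2 − 2.2698 − 26.8 + 84.96 = 68.0902.
∂x/∂I = −0.004, so E_I = -0.004·(6700/68.0902) ≈ -0.39.
E_I < 0: inferior good.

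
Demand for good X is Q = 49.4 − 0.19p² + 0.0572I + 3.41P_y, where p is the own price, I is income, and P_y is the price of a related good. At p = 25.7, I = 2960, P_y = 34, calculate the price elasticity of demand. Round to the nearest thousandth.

Q = 49.4 − 0.19(25.7)² + 0.0572(2960) + 3.41(34) = 49.4 − 125.4931 + 169.312 + 115.94 = 209.1589.
∂Q/∂p = −2·0.19·p = -9.766, so E_p = -9.766·(25.7/209.1589) ≈ -1.200.
|E_p| > 1: demand is elastic.

-1.200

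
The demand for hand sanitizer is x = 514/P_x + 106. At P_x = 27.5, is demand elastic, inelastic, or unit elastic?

At P_x = 27.5, x = 124.6909.
dx/dP_x = −514/P_x² = −0.6797.
Point elasticity E = (dx/dP_x)·(P_x/x) = -0.6797 × 27.5/124.6909 ≈ -0.150.
|E| ≈ 0.150 < 1, so demand is inelastic.

inelastic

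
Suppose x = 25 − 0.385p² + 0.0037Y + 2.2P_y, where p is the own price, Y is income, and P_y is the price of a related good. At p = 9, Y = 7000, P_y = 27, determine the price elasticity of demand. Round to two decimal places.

Evaluating quantity at (p, Y, P_y) gives x = 25 − 0.385(9)² + 0.0037(7000) + 2.2(27) = 25 − 31.185 + 25.9 + 59.4 = 79.115.
∂x/∂p = −2·0.385·p = -6.93, so E_p = -6.93·(9/79.115) ≈ -0.79.
|E_p| < 1: demand is inelastic.

-0.79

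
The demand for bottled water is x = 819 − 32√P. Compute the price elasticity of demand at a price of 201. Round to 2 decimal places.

At P = 201, x = 365.3217.
dx/dP = −32/(2√P) = −32/(2·14.1774).
Point elasticity E = (dx/dP)·(P/x) = -1.1286 × 201/365.3217 ≈ -0.62.
|E| < 1, so demand is inelastic at this price.

-0.62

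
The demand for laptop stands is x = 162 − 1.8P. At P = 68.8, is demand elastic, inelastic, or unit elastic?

At P = 68.8, x = 38.16.
dx/dP = −1.8.
Point elasticity E = (dx/dP)·(P/x) = -1.8 × 68.8/38.16 ≈ -3.245.
|E| ≈ 3.245 > 1, so demand is elastic.

elastic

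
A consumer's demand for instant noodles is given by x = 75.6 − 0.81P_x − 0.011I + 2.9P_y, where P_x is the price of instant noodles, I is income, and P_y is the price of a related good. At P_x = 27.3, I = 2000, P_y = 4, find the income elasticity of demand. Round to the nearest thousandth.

First evaluate x: 75.6 − 0.81(27.3) − 0.011(2000) + 2.9(4) = 75.6 − 22.113 − 22 + 11.6 = 43.087.
∂x/∂I = −0.011, so E_I = -0.011·(2000/43.087) ≈ -0.511.
E_I < 0: inferior good.

-0.511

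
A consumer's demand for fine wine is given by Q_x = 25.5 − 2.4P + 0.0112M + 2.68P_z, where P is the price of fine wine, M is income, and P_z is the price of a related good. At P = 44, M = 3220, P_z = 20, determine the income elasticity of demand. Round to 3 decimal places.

3.771

Substituting, Q_x = 25.5 − 2.4(44) + 0.0112(3220) + 2.68(20) = 25.5 − 105.6 + 36.064 + 53.6 = 9.564.
∂Q_x/∂M = +0.0112, so E_I = 0.0112·(3220/9.564) ≈ 3.771.
E_I > 1: normal good (luxury).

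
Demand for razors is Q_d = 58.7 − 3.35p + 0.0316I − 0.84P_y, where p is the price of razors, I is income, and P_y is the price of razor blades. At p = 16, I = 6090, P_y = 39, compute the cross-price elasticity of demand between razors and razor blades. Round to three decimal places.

-0.199

First evaluate Q_d: 58.7 − 3.35(16) + 0.0316(6090) − 0.84(39) = 58.7 − 53.6 + 192.444 − 32.76 = 164.784.
∂Q_d/∂P_y = −0.84, so E_xy = -0.84·(39/164.784) ≈ -0.199.
E_xy < 0: the goods are complements.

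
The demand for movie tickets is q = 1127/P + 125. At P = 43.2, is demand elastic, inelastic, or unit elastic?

At P = 43.2, q = 151.088.
dq/dP = −1127/P² = −0.6039.
Point elasticity E = (dq/dP)·(P/q) = -0.6039 × 43.2/151.088 ≈ -0.173.
|E| ≈ 0.173 < 1, so demand is inelastic.

inelastic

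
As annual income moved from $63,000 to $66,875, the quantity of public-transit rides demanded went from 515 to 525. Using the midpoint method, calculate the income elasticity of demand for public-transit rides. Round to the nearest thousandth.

%ΔQ = (525 − 515)/[(515+525)/2] = 10/520 ≈ 0.0192.
%ΔI = (66,875 − 63,000)/[(63,000+66,875)/2] = 3875/64937.5 ≈ 0.0597.
E_I = %ΔQ/%ΔI ≈ 0.322.
E_I ∈ (0,1): normal good (necessity).

0.322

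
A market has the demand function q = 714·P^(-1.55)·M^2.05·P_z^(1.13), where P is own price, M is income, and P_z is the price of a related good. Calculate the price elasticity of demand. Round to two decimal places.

For a Cobb–Douglas (constant-elasticity) form q = A·P^α·…, the elasticity with respect to P equals the exponent α at every point.
Here the exponent on P is -1.55, so the price elasticity of demand is -1.55.

-1.55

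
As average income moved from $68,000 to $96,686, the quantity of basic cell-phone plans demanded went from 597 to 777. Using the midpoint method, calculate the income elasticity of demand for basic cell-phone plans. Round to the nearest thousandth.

%ΔQ = (777 − 597)/[(597+777)/2] = 180/687 ≈ 0.2620.
%ΔM = (96,686 − 68,000)/[(68,000+96,686)/2] = 28686/82343 ≈ 0.3484.
E_I = %ΔQ/%ΔM ≈ 0.752.
E_I ∈ (0,1): normal good (necessity).

0.752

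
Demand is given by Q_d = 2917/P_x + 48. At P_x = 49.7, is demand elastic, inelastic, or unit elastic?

At P_x = 49.7, Q_d = 106.6922.
dQ_d/dP_x = −2917/P_x² = −1.1809.
Point elasticity E = (dQ_d/dP_x)·(P_x/Q_d) = -1.1809 × 49.7/106.6922 ≈ -0.550.
|E| ≈ 0.550 < 1, so demand is inelastic.

inelastic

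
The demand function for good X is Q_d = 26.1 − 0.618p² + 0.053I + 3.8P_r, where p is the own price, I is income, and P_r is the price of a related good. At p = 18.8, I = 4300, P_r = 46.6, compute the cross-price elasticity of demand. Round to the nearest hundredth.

Substituting, Q_d = 26.1 − 0.618(18.8)² + 0.053(4300) + 3.8(46.6) = 26.1 − 218.4259 + 227.9 + 177.08 = 212.6541.
∂Q_d/∂P_r = +3.8, so E_xy = 3.8·(46.6/212.6541) ≈ 0.83.
E_xy > 0: the goods are substitutes.

0.83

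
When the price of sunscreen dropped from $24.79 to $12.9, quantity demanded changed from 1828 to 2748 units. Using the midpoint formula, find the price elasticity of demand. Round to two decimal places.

-0.64

%ΔQ = (2748 − 1828)/[(1828 + 2748)/2] = 920/2288 ≈ 0.4021.
%Δp = (12.9 − 24.79)/[(24.79 + 12.9)/2] = -11.89/18.845 ≈ -0.6309.
Arc elasticity E = %ΔQ/%Δp ≈ 0.4021/-0.6309 ≈ -0.64.
|E| < 1: demand is inelastic over this range.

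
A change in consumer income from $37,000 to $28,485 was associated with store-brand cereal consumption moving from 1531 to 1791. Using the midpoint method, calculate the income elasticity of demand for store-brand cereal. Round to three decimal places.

%ΔQ = (1791 − 1531)/[(1531+1791)/2] = 260/1661 ≈ 0.1565.
%ΔY = (28,485 − 37,000)/[(37,000+28,485)/2] = -8515/32742.5 ≈ -0.2601.
E_I = %ΔQ/%ΔY ≈ -0.602.
E_I < 0: inferior good.

-0.602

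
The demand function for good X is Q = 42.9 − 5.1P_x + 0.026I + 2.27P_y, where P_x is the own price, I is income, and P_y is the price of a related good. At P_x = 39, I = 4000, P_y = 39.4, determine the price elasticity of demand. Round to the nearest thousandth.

-5.313

Evaluating quantity at (P_x, I, P_y) gives Q = 42.9 − 5.1(39) + 0.026(4000) + 2.27(39.4) = 42.9 − 198.9 + 104 + 89.438 = 37.438.
∂Q/∂P_x = −5.1, so E_p = (−5.1)·(39/37.438) ≈ -5.313.
|E_p| > 1: demand is elastic.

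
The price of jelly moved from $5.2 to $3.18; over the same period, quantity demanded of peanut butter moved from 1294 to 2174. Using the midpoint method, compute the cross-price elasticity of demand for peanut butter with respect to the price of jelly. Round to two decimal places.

-1.05

%ΔQ_x = (2174 − 1294)/[(1294+2174)/2] = 880/1734 ≈ 0.5075.
%ΔP_y = (3.18 − 5.2)/[(5.2+3.18)/2] ≈ -0.4821.
E_xy = 0.5075/-0.4821 ≈ -1.05.
E_xy < 0, so peanut butter and jelly are complements.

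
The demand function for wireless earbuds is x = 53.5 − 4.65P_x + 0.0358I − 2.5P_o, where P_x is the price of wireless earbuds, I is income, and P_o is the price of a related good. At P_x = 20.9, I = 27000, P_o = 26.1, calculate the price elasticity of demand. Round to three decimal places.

-0.113

Evaluating quantity at (P_x, I, P_o) gives x = 53.5 − 4.65(20.9) + 0.0358(27000) − 2.5(26.1) = 53.5 − 97.185 + 966.6 − 65.25 = 857.665.
∂x/∂P_x = −4.65, so E_p = (−4.65)·(20.9/857.665) ≈ -0.113.
|E_p| < 1: demand is inelastic.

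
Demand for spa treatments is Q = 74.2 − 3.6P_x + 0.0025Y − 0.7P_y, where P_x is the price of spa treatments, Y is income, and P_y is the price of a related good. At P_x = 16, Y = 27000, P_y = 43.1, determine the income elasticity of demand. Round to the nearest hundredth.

Substituting, Q = 74.2 − 3.6(16) + 0.0025(27000) − 0.7(43.1) = 74.2 − 57.6 + 67.5 − 30.17 = 53.93.
∂Q/∂Y = +0.0025, so E_I = 0.0025·(27000/53.93) ≈ 1.25.
E_I > 1: normal good (luxury).

1.25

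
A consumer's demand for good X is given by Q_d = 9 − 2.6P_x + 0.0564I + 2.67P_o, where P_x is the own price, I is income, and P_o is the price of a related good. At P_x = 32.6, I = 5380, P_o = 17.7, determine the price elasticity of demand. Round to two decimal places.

Evaluating quantity at (P_x, I, P_o) gives Q_d = 9 − 2.6(32.6) + 0.0564(5380) + 2.67(17.7) = 9 − 84.76 + 303.432 + 47.259 = 274.931.
∂Q_d/∂P_x = −2.6, so E_p = (−2.6)·(32.6/274.931) ≈ -0.31.
|E_p| < 1: demand is inelastic.

-0.31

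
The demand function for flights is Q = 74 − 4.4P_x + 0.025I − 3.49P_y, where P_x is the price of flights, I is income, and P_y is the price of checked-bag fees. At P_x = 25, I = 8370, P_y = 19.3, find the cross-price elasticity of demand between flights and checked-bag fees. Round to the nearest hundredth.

-0.64

Substituting, Q = 74 − 4.4(25) + 0.025(8370) − 3.49(19.3) = 74 − 110 + 209.25 − 67.357 = 105.893.
∂Q/∂P_y = −3.49, so E_xy = -3.49·(19.3/105.893) ≈ -0.64.
E_xy < 0: the goods are complements.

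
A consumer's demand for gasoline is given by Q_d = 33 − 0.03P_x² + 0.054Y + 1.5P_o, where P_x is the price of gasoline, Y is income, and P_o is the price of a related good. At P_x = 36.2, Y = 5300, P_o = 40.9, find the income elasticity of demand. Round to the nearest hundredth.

Substituting, Q_d = 33 − 0.03(36.2)² + 0.054(5300) + 1.5(40.9) = 33 − 39.3132 + 286.2 + 61.35 = 341.2368.
∂Q_d/∂Y = +0.054, so E_I = 0.054·(5300/341.2368) ≈ 0.84.
E_I ∈ (0,1): normal good (necessity).

0.84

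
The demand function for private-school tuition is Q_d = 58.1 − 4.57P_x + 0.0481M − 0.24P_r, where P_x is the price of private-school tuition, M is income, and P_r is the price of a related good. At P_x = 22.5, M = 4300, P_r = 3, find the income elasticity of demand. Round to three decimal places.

Q_d = 58.1 − 4.57(22.5) + 0.0481(4300) − 0.24(3) = 58.1 − 102.825 + 206.83 − 0.72 = 161.385.
∂Q_d/∂M = +0.0481, so E_I = 0.0481·(4300/161.385) ≈ 1.282.
E_I > 1: normal good (luxury).

1.282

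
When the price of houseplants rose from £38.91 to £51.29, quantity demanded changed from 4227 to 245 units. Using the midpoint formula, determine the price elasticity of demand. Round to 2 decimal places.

%ΔQ = (245 − 4227)/[(4227 + 245)/2] = -3982/2236 ≈ -1.7809.
%ΔP = (51.29 − 38.91)/[(38.91 + 51.29)/2] = 12.38/45.1 ≈ 0.2745.
Arc elasticity E = %ΔQ/%ΔP ≈ -1.7809/0.2745 ≈ -6.49.
|E| > 1: demand is elastic over this range.

-6.49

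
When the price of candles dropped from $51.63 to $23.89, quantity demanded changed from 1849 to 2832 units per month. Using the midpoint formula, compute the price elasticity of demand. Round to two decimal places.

-0.57

%Δq = (2832 − 1849)/[(1849 + 2832)/2] = 983/2340.5 ≈ 0.4200.
%Δp = (23.89 − 51.63)/[(51.63 + 23.89)/2] = -27.74/37.76 ≈ -0.7346.
Arc elasticity E = %Δq/%Δp ≈ 0.4200/-0.7346 ≈ -0.57.
|E| < 1: demand is inelastic over this range.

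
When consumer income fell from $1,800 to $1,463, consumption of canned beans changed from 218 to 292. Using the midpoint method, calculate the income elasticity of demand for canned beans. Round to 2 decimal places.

%ΔQ = (292 − 218)/[(218+292)/2] = 74/255 ≈ 0.2902.
%ΔI = (1,463 − 1,800)/[(1,800+1,463)/2] = -337/1631.5 ≈ -0.2066.
E_I = %ΔQ/%ΔI ≈ -1.40.
E_I < 0: inferior good.

-1.40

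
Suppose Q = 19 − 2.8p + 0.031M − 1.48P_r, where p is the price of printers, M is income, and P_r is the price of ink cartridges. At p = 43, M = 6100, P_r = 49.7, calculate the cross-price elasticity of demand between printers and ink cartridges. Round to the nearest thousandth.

Substituting, Q = 19 − 2.8(43) + 0.031(6100) − 1.48(49.7) = 19 − 120.4 + 189.1 − 73.556 = 14.144.
∂Q/∂P_r = −1.48, so E_xy = -1.48·(49.7/14.144) ≈ -5.201.
E_xy < 0: the goods are complements.

-5.201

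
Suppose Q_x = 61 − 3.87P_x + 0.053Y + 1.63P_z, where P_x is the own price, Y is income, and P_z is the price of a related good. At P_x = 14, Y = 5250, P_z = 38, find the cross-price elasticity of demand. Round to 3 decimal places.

0.178

Evaluating quantity at (P_x, Y, P_z) gives Q_x = 61 − 3.87(14) + 0.053(5250) + 1.63(38) = 61 − 54.18 + 278.25 + 61.94 = 347.01.
∂Q_x/∂P_z = +1.63, so E_xy = 1.63·(38/347.01) ≈ 0.178.
E_xy > 0: the goods are substitutes.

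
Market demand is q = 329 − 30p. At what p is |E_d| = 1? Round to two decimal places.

For linear demand q = a − bp, E = −bp/(a − bp). |E| = 1 ⇒ bp = a − bp ⇒ p = a/(2b).
p = 329/(2·30) ≈ 5.48.

5.48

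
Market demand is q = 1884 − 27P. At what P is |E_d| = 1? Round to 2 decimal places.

For linear demand q = a − bP, E = −bP/(a − bP). |E| = 1 ⇒ bP = a − bP ⇒ P = a/(2b).
P = 1884/(2·27) ≈ 34.89.

34.89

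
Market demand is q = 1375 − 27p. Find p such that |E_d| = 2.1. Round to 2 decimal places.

34.50

Set −bp/(a − bp) = −2.1 ⇒ bp = 2.1(a − bp) ⇒ bp(1+2.1) = 2.1·a.
p = 2.1·1375/(27·3.1) ≈ 34.50.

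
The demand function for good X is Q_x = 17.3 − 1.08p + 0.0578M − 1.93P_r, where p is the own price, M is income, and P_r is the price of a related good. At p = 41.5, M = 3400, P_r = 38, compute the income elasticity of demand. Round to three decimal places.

Evaluating quantity at (p, M, P_r) gives Q_x = 17.3 − 1.08(41.5) + 0.0578(3400) − 1.93(38) = 17.3 − 44.82 + 196.52 − 73.34 = 95.66.
∂Q_x/∂M = +0.0578, so E_I = 0.0578·(3400/95.66) ≈ 2.054.
E_I > 1: normal good (luxury).

2.054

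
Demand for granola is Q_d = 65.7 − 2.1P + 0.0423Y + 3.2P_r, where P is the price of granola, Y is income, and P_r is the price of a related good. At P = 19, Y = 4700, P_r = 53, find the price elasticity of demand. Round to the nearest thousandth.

-0.101

Q_d = 65.7 − 2.1(19) + 0.0423(4700) + 3.2(53) = 65.7 − 39.9 + 198.81 + 169.6 = 394.21.
∂Q_d/∂P = −2.1, so E_p = (−2.1)·(19/394.21) ≈ -0.101.
|E_p| < 1: demand is inelastic.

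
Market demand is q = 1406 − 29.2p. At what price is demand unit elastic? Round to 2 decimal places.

For linear demand q = a − bp, E = −bp/(a − bp). |E| = 1 ⇒ bp = a − bp ⇒ p = a/(2b).
p = 1406/(2·29.2) ≈ 24.08.

24.08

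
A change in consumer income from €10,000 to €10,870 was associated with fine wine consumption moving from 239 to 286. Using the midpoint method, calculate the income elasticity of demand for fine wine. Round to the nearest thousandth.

2.148

%ΔQ = (286 − 239)/[(239+286)/2] = 47/262.5 ≈ 0.1790.
%ΔI = (10,870 − 10,000)/[(10,000+10,870)/2] = 870/10435 ≈ 0.0834.
E_I = %ΔQ/%ΔI ≈ 2.148.
E_I > 1: normal good (luxury).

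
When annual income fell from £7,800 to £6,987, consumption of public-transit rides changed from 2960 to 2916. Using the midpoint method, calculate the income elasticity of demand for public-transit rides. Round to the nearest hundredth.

%ΔQ = (2916 − 2960)/[(2960+2916)/2] = -44/2938 ≈ -0.0150.
%ΔI = (6,987 − 7,800)/[(7,800+6,987)/2] = -813/7393.5 ≈ -0.1100.
E_I = %ΔQ/%ΔI ≈ 0.14.
E_I ∈ (0,1): normal good (necessity).

0.14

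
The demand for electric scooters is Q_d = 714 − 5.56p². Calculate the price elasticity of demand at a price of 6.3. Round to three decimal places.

At p = 6.3, Q_d = 493.3236.
dQ_d/dp = −2·5.56·p = −70.056.
Point elasticity E = (dQ_d/dp)·(p/Q_d) = -70.056 × 6.3/493.3236 ≈ -0.895.
|E| < 1, so demand is inelastic at this price.

-0.895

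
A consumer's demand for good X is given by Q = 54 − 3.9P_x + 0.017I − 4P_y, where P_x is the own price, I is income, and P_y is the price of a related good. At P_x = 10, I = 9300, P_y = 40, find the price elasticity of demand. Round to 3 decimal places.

-2.977

First evaluate Q: 54 − 3.9(10) + 0.017(9300) − 4(40) = 54 − 39 + 158.1 − 160 = 13.1.
∂Q/∂P_x = −3.9, so E_p = (−3.9)·(10/13.1) ≈ -2.977.
|E_p| > 1: demand is elastic.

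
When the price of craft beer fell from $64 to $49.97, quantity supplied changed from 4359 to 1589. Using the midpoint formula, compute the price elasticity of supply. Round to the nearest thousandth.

%Δq = (1589 − 4359)/[(4359 + 1589)/2] = -2770/2974 ≈ -0.9314.
%Δp = (49.97 − 64)/[(64 + 49.97)/2] = -14.03/56.985 ≈ -0.2462.
Arc elasticity E = %Δq/%Δp ≈ -0.9314/-0.2462 ≈ 3.783.
|E| > 1: supply is elastic over this range.

3.783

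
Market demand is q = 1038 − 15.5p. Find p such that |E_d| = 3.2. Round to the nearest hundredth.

Set −bp/(a − bp) = −3.2 ⇒ bp = 3.2(a − bp) ⇒ bp(1+3.2) = 3.2·a.
p = 3.2·1038/(15.5·4.2) ≈ 51.02.

51.02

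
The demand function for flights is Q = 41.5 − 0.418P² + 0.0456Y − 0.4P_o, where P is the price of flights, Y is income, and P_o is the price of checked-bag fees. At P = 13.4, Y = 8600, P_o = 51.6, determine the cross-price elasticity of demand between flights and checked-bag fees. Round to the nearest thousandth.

Evaluating quantity at (P, Y, P_o) gives Q = 41.5 − 0.418(13.4)² + 0.0456(8600) − 0.4(51.6) = 41.5 − 75.0561 + 392.16 − 20.64 = 337.9639.
∂Q/∂P_o = −0.4, so E_xy = -0.4·(51.6/337.9639) ≈ -0.061.
E_xy < 0: the goods are complements.

-0.061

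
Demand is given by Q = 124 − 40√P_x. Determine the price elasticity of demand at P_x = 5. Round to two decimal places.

-1.29

At P_x = 5, Q = 34.5573.
dQ/dP_x = −40/(2√P_x) = −40/(2·2.2361).
Point elasticity E = (dQ/dP_x)·(P_x/Q) = -8.9443 × 5/34.5573 ≈ -1.29.
|E| > 1, so demand is elastic at this price.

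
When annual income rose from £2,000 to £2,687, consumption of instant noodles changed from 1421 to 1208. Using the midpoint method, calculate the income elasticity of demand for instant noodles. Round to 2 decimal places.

%ΔQ = (1208 − 1421)/[(1421+1208)/2] = -213/1314.5 ≈ -0.1620.
%ΔY = (2,687 − 2,000)/[(2,000+2,687)/2] = 687/2343.5 ≈ 0.2932.
E_I = %ΔQ/%ΔY ≈ -0.55.
E_I < 0: inferior good.

-0.55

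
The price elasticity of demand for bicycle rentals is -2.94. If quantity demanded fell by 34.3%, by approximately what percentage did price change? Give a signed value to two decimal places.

%ΔQ ≈ E × %ΔP ⇒ %ΔP = %ΔQ / E = (-34.3%)/(-2.94) ≈ 11.67%.

11.67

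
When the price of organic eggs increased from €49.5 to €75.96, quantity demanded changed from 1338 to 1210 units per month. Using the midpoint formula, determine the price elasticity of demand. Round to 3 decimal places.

-0.238

%Δq = (1210 − 1338)/[(1338 + 1210)/2] = -128/1274 ≈ -0.1005.
%Δp = (75.96 − 49.5)/[(49.5 + 75.96)/2] = 26.46/62.73 ≈ 0.4218.
Arc elasticity E = %Δq/%Δp ≈ -0.1005/0.4218 ≈ -0.238.
|E| < 1: demand is inelastic over this range.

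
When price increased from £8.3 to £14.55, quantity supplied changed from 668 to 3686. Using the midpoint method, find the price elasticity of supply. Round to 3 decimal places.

%Δq = (3686 − 668)/[(668 + 3686)/2] = 3018/2177 ≈ 1.3863.
%Δp = (14.55 − 8.3)/[(8.3 + 14.55)/2] = 6.25/11.425 ≈ 0.5470.
Arc elasticity E = %Δq/%Δp ≈ 1.3863/0.5470 ≈ 2.534.
|E| > 1: supply is elastic over this range.

2.534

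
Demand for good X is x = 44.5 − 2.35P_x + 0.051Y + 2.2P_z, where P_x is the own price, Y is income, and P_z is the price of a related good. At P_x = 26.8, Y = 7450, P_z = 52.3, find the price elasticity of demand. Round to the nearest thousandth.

Substituting, x = 44.5 − 2.35(26.8) + 0.051(7450) + 2.2(52.3) = 44.5 − 62.98 + 379.95 + 115.06 = 476.53.
∂x/∂P_x = −2.35, so E_p = (−2.35)·(26.8/476.53) ≈ -0.132.
|E_p| < 1: demand is inelastic.

-0.132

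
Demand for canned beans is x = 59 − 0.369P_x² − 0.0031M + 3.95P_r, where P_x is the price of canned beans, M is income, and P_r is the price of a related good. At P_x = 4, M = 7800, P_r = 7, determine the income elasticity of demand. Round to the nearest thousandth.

x = 59 − 0.369(4)² − 0.0031(7800) + 3.95(7) = 59 − 5.904 − 24.18 + 27.65 = 56.566.
∂x/∂M = −0.0031, so E_I = -0.0031·(7800/56.566) ≈ -0.427.
E_I < 0: inferior good.

-0.427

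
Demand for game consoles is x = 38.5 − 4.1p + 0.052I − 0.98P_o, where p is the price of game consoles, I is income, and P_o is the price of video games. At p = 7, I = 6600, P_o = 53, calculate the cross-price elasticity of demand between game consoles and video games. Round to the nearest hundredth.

-0.17

At the given point, x = 38.5 − 4.1(7) + 0.052(6600) − 0.98(53) = 38.5 − 28.7 + 343.2 − 51.94 = 301.06.
∂x/∂P_o = −0.98, so E_xy = -0.98·(53/301.06) ≈ -0.17.
E_xy < 0: the goods are complements.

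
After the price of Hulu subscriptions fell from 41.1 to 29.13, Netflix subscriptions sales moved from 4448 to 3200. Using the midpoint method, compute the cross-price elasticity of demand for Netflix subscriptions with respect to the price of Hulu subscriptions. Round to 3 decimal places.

0.957

%ΔQ_x = (3200 − 4448)/[(4448+3200)/2] = -1248/3824 ≈ -0.3264.
%ΔP_y = (29.13 − 41.1)/[(41.1+29.13)/2] ≈ -0.3409.
E_xy = -0.3264/-0.3409 ≈ 0.957.
E_xy > 0, so Netflix subscriptions and Hulu subscriptions are substitutes.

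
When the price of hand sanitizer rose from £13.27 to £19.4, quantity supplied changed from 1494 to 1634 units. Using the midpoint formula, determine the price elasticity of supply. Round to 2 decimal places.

%Δq = (1634 − 1494)/[(1494 + 1634)/2] = 140/1564 ≈ 0.0895.
%Δp = (19.4 − 13.27)/[(13.27 + 19.4)/2] = 6.13/16.335 ≈ 0.3753.
Arc elasticity E = %Δq/%Δp ≈ 0.0895/0.3753 ≈ 0.24.
|E| < 1: supply is inelastic over this range.

0.24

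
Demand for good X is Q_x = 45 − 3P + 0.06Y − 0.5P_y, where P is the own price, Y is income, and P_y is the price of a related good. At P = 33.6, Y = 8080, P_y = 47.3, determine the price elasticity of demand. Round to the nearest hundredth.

-0.25

At the given point, Q_x = 45 − 3(33.6) + 0.06(8080) − 0.5(47.3) = 45 − 100.8 + 484.8 − 23.65 = 405.35.
∂Q_x/∂P = −3, so E_p = (−3)·(33.6/405.35) ≈ -0.25.
|E_p| < 1: demand is inelastic.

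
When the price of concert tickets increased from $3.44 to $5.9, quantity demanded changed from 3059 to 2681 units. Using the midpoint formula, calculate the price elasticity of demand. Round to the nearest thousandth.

%ΔQ = (2681 − 3059)/[(3059 + 2681)/2] = -378/2870 ≈ -0.1317.
%Δp = (5.9 − 3.44)/[(3.44 + 5.9)/2] = 2.46/4.67 ≈ 0.5268.
Arc elasticity E = %ΔQ/%Δp ≈ -0.1317/0.5268 ≈ -0.250.
|E| < 1: demand is inelastic over this range.

-0.250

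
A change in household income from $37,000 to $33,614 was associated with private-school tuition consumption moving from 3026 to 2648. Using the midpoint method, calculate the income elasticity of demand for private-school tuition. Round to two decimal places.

1.39

%ΔQ = (2648 − 3026)/[(3026+2648)/2] = -378/2837 ≈ -0.1332.
%ΔI = (33,614 − 37,000)/[(37,000+33,614)/2] = -3386/35307 ≈ -0.0959.
E_I = %ΔQ/%ΔI ≈ 1.39.
E_I > 1: normal good (luxury).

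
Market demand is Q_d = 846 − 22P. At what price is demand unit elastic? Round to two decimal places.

For linear demand Q_d = a − bP, E = −bP/(a − bP). |E| = 1 ⇒ bP = a − bP ⇒ P = a/(2b).
P = 846/(2·22) ≈ 19.23.

19.23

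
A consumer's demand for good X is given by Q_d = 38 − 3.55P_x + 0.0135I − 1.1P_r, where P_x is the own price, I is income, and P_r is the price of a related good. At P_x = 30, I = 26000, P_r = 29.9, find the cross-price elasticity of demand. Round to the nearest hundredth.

-0.13

Q_d = 38 − 3.55(30) + 0.0135(26000) − 1.1(29.9) = 38 − 106.5 + 351 − 32.89 = 249.61.
∂Q_d/∂P_r = −1.1, so E_xy = -1.1·(29.9/249.61) ≈ -0.13.
E_xy < 0: the goods are complements.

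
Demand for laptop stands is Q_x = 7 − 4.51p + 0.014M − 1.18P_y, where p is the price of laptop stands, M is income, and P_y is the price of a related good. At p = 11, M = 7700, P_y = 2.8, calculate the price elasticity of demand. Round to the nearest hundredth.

-0.80

Substituting, Q_x = 7 − 4.51(11) + 0.014(7700) − 1.18(2.8) = 7 − 49.61 + 107.8 − 3.304 = 61.886.
∂Q_x/∂p = −4.51, so E_p = (−4.51)·(11/61.886) ≈ -0.80.
|E_p| < 1: demand is inelastic.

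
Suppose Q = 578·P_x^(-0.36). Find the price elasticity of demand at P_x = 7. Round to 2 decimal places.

-0.36

For a Cobb–Douglas (constant-elasticity) form Q = A·P_x^α·…, the elasticity with respect to P_x equals the exponent α at every point.
Here the exponent on P_x is -0.36, so the price elasticity of demand is -0.36.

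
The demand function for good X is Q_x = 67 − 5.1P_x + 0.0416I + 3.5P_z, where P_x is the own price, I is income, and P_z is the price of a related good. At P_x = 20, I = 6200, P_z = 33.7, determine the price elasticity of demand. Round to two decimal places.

-0.30

Evaluating quantity at (P_x, I, P_z) gives Q_x = 67 − 5.1(20) + 0.0416(6200) + 3.5(33.7) = 67 − 102 + 257.92 + 117.95 = 340.87.
∂Q_x/∂P_x = −5.1, so E_p = (−5.1)·(20/340.87) ≈ -0.30.
|E_p| < 1: demand is inelastic.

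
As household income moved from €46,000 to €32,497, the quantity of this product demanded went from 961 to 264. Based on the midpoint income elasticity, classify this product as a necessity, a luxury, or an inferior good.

luxury

%ΔQ = (264 − 961)/[(961+264)/2] = -697/612.5 ≈ -1.1380.
%ΔM = (32,497 − 46,000)/[(46,000+32,497)/2] = -13503/39248.5 ≈ -0.3440.
E_I = %ΔQ/%ΔM ≈ 3.308.
E_I > 1: normal good (luxury).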